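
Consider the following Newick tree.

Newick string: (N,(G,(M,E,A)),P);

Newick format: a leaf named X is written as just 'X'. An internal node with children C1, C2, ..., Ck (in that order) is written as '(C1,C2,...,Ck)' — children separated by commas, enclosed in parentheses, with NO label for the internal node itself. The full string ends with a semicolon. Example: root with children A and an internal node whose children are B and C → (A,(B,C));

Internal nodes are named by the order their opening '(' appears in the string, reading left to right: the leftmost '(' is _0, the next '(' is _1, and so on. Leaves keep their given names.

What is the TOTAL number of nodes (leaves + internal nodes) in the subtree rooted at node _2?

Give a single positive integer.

Answer: 4

Derivation:
Newick: (N,(G,(M,E,A)),P);
Locate _2: it is the '(' at position 6 (the 3rd '(' reading left to right).
Query: subtree rooted at _2
_2: subtree_size = 1 + 3
  M: subtree_size = 1 + 0
  E: subtree_size = 1 + 0
  A: subtree_size = 1 + 0
Total subtree size of _2: 4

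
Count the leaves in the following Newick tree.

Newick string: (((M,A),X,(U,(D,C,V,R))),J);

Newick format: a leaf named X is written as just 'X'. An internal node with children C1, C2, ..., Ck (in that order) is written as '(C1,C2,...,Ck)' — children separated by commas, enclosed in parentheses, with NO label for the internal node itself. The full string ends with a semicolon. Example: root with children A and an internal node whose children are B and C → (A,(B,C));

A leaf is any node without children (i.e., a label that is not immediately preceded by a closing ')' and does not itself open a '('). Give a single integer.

Newick: (((M,A),X,(U,(D,C,V,R))),J);
Scan left-to-right; a leaf is any maximal label run not followed by '(':
  pos 3: leaf 'M' → count = 1
  pos 5: leaf 'A' → count = 2
  pos 8: leaf 'X' → count = 3
  pos 11: leaf 'U' → count = 4
  pos 14: leaf 'D' → count = 5
  pos 16: leaf 'C' → count = 6
  pos 18: leaf 'V' → count = 7
  pos 20: leaf 'R' → count = 8
  pos 25: leaf 'J' → count = 9
Total leaves: 9

Answer: 9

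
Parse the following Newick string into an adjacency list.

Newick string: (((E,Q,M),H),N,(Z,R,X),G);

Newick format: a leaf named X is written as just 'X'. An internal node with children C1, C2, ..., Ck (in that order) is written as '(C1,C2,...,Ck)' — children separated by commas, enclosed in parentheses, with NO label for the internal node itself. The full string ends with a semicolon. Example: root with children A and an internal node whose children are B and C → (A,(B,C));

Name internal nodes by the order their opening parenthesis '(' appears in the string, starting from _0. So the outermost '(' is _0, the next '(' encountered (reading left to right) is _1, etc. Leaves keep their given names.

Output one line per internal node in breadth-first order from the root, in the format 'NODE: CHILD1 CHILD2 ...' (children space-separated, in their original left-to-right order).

Input: (((E,Q,M),H),N,(Z,R,X),G);
Scanning left-to-right, naming '(' by encounter order:
  pos 0: '(' -> open internal node _0 (depth 1)
  pos 1: '(' -> open internal node _1 (depth 2)
  pos 2: '(' -> open internal node _2 (depth 3)
  pos 8: ')' -> close internal node _2 (now at depth 2)
  pos 11: ')' -> close internal node _1 (now at depth 1)
  pos 15: '(' -> open internal node _3 (depth 2)
  pos 21: ')' -> close internal node _3 (now at depth 1)
  pos 24: ')' -> close internal node _0 (now at depth 0)
Total internal nodes: 4
BFS adjacency from root:
  _0: _1 N _3 G
  _1: _2 H
  _3: Z R X
  _2: E Q M

Answer: _0: _1 N _3 G
_1: _2 H
_3: Z R X
_2: E Q M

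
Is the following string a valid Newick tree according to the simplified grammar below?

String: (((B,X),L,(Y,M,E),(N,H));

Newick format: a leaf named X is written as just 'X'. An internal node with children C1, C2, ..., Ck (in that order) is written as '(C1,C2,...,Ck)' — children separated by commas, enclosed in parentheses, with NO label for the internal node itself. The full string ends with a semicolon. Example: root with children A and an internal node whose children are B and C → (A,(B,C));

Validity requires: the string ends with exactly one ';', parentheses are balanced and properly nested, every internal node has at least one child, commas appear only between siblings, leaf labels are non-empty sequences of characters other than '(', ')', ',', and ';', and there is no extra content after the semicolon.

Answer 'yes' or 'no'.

Input: (((B,X),L,(Y,M,E),(N,H));
Paren balance: 5 '(' vs 4 ')' MISMATCH
Ends with single ';': True
Full parse: FAILS (expected , or ) at pos 24)
Valid: False

Answer: no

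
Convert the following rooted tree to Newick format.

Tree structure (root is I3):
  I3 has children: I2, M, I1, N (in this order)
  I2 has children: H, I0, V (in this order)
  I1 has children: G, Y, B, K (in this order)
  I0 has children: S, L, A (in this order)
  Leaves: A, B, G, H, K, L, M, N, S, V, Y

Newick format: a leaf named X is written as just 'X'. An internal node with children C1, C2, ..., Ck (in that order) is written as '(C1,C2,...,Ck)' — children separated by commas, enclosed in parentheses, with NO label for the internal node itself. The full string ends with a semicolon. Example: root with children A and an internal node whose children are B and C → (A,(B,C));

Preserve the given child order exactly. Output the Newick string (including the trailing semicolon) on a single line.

Answer: ((H,(S,L,A),V),M,(G,Y,B,K),N);

Derivation:
internal I3 with children ['I2', 'M', 'I1', 'N']
  internal I2 with children ['H', 'I0', 'V']
    leaf 'H' → 'H'
    internal I0 with children ['S', 'L', 'A']
      leaf 'S' → 'S'
      leaf 'L' → 'L'
      leaf 'A' → 'A'
    → '(S,L,A)'
    leaf 'V' → 'V'
  → '(H,(S,L,A),V)'
  leaf 'M' → 'M'
  internal I1 with children ['G', 'Y', 'B', 'K']
    leaf 'G' → 'G'
    leaf 'Y' → 'Y'
    leaf 'B' → 'B'
    leaf 'K' → 'K'
  → '(G,Y,B,K)'
  leaf 'N' → 'N'
→ '((H,(S,L,A),V),M,(G,Y,B,K),N)'
Final: ((H,(S,L,A),V),M,(G,Y,B,K),N);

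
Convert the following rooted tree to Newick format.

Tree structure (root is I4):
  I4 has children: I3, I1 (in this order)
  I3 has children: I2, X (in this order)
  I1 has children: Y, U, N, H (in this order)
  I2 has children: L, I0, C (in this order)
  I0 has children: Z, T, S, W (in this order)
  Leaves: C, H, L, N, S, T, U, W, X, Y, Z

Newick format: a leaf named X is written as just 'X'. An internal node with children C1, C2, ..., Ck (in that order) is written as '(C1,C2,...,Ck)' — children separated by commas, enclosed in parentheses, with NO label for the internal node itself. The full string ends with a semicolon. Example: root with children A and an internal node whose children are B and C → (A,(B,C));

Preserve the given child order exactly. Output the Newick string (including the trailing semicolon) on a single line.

internal I4 with children ['I3', 'I1']
  internal I3 with children ['I2', 'X']
    internal I2 with children ['L', 'I0', 'C']
      leaf 'L' → 'L'
      internal I0 with children ['Z', 'T', 'S', 'W']
        leaf 'Z' → 'Z'
        leaf 'T' → 'T'
        leaf 'S' → 'S'
        leaf 'W' → 'W'
      → '(Z,T,S,W)'
      leaf 'C' → 'C'
    → '(L,(Z,T,S,W),C)'
    leaf 'X' → 'X'
  → '((L,(Z,T,S,W),C),X)'
  internal I1 with children ['Y', 'U', 'N', 'H']
    leaf 'Y' → 'Y'
    leaf 'U' → 'U'
    leaf 'N' → 'N'
    leaf 'H' → 'H'
  → '(Y,U,N,H)'
→ '(((L,(Z,T,S,W),C),X),(Y,U,N,H))'
Final: (((L,(Z,T,S,W),C),X),(Y,U,N,H));

Answer: (((L,(Z,T,S,W),C),X),(Y,U,N,H));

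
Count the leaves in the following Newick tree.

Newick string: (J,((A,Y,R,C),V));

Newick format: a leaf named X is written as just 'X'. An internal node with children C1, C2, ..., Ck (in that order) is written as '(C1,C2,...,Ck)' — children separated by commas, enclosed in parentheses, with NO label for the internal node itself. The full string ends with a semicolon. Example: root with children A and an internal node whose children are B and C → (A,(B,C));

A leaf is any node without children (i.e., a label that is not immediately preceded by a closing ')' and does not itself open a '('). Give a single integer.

Answer: 6

Derivation:
Newick: (J,((A,Y,R,C),V));
Scan left-to-right; a leaf is any maximal label run not followed by '(':
  pos 1: leaf 'J' → count = 1
  pos 5: leaf 'A' → count = 2
  pos 7: leaf 'Y' → count = 3
  pos 9: leaf 'R' → count = 4
  pos 11: leaf 'C' → count = 5
  pos 14: leaf 'V' → count = 6
Total leaves: 6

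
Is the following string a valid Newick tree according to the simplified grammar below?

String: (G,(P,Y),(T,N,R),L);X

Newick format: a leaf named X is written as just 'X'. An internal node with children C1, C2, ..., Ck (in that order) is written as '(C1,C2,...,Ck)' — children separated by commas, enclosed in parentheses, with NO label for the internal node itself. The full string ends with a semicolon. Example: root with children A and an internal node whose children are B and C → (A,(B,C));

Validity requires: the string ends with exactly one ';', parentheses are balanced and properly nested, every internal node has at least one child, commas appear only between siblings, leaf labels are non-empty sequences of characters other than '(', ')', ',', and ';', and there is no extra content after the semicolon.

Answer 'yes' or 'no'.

Input: (G,(P,Y),(T,N,R),L);X
Paren balance: 3 '(' vs 3 ')' OK
Ends with single ';': False
Full parse: FAILS (must end with ;)
Valid: False

Answer: no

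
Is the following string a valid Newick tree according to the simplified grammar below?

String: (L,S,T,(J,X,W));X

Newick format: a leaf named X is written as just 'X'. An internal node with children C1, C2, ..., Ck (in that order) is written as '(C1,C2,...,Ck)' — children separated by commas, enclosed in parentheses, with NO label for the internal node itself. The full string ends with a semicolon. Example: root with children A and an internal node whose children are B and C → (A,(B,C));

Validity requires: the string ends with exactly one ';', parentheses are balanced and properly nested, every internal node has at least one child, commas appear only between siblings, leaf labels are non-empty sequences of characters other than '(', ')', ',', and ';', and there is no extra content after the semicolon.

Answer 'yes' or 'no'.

Answer: no

Derivation:
Input: (L,S,T,(J,X,W));X
Paren balance: 2 '(' vs 2 ')' OK
Ends with single ';': False
Full parse: FAILS (must end with ;)
Valid: False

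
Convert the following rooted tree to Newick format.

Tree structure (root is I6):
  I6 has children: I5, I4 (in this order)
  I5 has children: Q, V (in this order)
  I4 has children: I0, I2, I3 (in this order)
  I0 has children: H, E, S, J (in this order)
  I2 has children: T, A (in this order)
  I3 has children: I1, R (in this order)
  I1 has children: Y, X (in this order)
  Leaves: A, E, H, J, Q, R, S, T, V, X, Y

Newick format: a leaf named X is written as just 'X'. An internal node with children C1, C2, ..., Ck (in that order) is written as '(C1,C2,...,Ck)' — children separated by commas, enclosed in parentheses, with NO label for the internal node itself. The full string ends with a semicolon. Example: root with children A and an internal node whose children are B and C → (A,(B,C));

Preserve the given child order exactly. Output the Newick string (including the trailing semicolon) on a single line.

internal I6 with children ['I5', 'I4']
  internal I5 with children ['Q', 'V']
    leaf 'Q' → 'Q'
    leaf 'V' → 'V'
  → '(Q,V)'
  internal I4 with children ['I0', 'I2', 'I3']
    internal I0 with children ['H', 'E', 'S', 'J']
      leaf 'H' → 'H'
      leaf 'E' → 'E'
      leaf 'S' → 'S'
      leaf 'J' → 'J'
    → '(H,E,S,J)'
    internal I2 with children ['T', 'A']
      leaf 'T' → 'T'
      leaf 'A' → 'A'
    → '(T,A)'
    internal I3 with children ['I1', 'R']
      internal I1 with children ['Y', 'X']
        leaf 'Y' → 'Y'
        leaf 'X' → 'X'
      → '(Y,X)'
      leaf 'R' → 'R'
    → '((Y,X),R)'
  → '((H,E,S,J),(T,A),((Y,X),R))'
→ '((Q,V),((H,E,S,J),(T,A),((Y,X),R)))'
Final: ((Q,V),((H,E,S,J),(T,A),((Y,X),R)));

Answer: ((Q,V),((H,E,S,J),(T,A),((Y,X),R)));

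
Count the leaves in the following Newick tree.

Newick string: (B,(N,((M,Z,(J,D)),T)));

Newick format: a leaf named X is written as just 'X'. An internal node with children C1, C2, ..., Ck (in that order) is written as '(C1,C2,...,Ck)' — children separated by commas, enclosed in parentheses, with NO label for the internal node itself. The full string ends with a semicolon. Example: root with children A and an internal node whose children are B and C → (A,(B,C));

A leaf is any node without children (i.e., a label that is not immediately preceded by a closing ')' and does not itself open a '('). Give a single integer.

Answer: 7

Derivation:
Newick: (B,(N,((M,Z,(J,D)),T)));
Scan left-to-right; a leaf is any maximal label run not followed by '(':
  pos 1: leaf 'B' → count = 1
  pos 4: leaf 'N' → count = 2
  pos 8: leaf 'M' → count = 3
  pos 10: leaf 'Z' → count = 4
  pos 13: leaf 'J' → count = 5
  pos 15: leaf 'D' → count = 6
  pos 19: leaf 'T' → count = 7
Total leaves: 7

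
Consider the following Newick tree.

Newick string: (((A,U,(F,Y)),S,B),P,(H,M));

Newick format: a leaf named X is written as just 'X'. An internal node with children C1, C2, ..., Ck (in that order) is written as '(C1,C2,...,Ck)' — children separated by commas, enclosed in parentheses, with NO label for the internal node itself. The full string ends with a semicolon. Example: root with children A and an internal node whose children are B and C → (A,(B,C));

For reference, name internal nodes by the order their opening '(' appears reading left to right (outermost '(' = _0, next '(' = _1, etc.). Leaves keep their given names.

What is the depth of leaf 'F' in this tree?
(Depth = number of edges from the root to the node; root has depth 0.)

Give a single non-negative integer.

Newick: (((A,U,(F,Y)),S,B),P,(H,M));
Naming internals by '(' encounter order: outermost '(' = _0, next = _1, ...
Query node: F
Path from root: _0 -> _1 -> _2 -> _3 -> F
Depth of F: 4 (number of edges from root)

Answer: 4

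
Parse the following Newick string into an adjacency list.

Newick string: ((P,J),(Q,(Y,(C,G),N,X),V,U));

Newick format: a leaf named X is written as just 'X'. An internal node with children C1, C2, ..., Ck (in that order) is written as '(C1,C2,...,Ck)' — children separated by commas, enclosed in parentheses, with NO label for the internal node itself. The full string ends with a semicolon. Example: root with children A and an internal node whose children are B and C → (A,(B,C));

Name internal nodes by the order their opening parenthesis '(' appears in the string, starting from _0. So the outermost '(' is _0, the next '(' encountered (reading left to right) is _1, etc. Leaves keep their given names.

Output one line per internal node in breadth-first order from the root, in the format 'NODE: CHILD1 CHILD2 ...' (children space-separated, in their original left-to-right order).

Answer: _0: _1 _2
_1: P J
_2: Q _3 V U
_3: Y _4 N X
_4: C G

Derivation:
Input: ((P,J),(Q,(Y,(C,G),N,X),V,U));
Scanning left-to-right, naming '(' by encounter order:
  pos 0: '(' -> open internal node _0 (depth 1)
  pos 1: '(' -> open internal node _1 (depth 2)
  pos 5: ')' -> close internal node _1 (now at depth 1)
  pos 7: '(' -> open internal node _2 (depth 2)
  pos 10: '(' -> open internal node _3 (depth 3)
  pos 13: '(' -> open internal node _4 (depth 4)
  pos 17: ')' -> close internal node _4 (now at depth 3)
  pos 22: ')' -> close internal node _3 (now at depth 2)
  pos 27: ')' -> close internal node _2 (now at depth 1)
  pos 28: ')' -> close internal node _0 (now at depth 0)
Total internal nodes: 5
BFS adjacency from root:
  _0: _1 _2
  _1: P J
  _2: Q _3 V U
  _3: Y _4 N X
  _4: C G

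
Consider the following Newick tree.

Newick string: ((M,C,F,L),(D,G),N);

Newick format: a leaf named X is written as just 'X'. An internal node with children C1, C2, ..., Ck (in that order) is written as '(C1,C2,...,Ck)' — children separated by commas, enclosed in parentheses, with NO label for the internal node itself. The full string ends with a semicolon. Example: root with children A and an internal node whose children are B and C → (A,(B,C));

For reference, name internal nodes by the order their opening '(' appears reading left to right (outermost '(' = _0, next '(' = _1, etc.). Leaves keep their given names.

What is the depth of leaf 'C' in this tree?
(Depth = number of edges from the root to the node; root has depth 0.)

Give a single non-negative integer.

Answer: 2

Derivation:
Newick: ((M,C,F,L),(D,G),N);
Naming internals by '(' encounter order: outermost '(' = _0, next = _1, ...
Query node: C
Path from root: _0 -> _1 -> C
Depth of C: 2 (number of edges from root)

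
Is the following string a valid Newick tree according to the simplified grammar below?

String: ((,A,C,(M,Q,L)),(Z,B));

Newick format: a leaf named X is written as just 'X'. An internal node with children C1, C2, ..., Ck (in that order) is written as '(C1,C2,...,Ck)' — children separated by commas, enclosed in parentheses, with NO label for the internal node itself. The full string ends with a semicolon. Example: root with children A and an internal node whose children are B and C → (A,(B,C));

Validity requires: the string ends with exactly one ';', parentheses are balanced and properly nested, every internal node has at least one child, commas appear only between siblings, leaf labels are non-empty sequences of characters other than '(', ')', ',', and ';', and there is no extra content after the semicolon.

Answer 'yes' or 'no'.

Answer: no

Derivation:
Input: ((,A,C,(M,Q,L)),(Z,B));
Paren balance: 4 '(' vs 4 ')' OK
Ends with single ';': True
Full parse: FAILS (empty leaf label at pos 2)
Valid: False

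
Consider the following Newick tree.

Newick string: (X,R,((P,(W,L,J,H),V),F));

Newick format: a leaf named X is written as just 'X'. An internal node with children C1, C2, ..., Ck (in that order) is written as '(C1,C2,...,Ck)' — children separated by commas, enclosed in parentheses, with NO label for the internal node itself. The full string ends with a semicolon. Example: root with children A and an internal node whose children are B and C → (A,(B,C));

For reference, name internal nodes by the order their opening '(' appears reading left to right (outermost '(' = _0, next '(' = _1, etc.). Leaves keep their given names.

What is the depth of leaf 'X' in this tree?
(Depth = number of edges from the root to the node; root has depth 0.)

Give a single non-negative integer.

Answer: 1

Derivation:
Newick: (X,R,((P,(W,L,J,H),V),F));
Naming internals by '(' encounter order: outermost '(' = _0, next = _1, ...
Query node: X
Path from root: _0 -> X
Depth of X: 1 (number of edges from root)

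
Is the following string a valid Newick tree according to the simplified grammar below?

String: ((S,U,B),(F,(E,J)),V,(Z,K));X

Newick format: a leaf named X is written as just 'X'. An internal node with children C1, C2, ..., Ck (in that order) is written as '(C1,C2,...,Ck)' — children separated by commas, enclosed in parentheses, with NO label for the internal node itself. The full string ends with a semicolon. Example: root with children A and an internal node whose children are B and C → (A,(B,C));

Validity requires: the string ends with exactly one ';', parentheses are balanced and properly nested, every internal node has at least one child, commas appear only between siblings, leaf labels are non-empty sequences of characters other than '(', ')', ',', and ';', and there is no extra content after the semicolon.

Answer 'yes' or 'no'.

Answer: no

Derivation:
Input: ((S,U,B),(F,(E,J)),V,(Z,K));X
Paren balance: 5 '(' vs 5 ')' OK
Ends with single ';': False
Full parse: FAILS (must end with ;)
Valid: False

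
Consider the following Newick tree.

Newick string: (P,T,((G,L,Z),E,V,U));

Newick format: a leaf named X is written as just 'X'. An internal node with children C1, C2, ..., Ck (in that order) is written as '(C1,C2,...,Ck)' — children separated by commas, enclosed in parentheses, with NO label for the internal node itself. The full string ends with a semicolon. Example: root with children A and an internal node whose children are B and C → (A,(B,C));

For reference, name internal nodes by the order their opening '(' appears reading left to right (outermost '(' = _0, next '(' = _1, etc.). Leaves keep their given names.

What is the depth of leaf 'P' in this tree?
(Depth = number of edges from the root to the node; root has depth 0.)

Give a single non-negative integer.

Answer: 1

Derivation:
Newick: (P,T,((G,L,Z),E,V,U));
Naming internals by '(' encounter order: outermost '(' = _0, next = _1, ...
Query node: P
Path from root: _0 -> P
Depth of P: 1 (number of edges from root)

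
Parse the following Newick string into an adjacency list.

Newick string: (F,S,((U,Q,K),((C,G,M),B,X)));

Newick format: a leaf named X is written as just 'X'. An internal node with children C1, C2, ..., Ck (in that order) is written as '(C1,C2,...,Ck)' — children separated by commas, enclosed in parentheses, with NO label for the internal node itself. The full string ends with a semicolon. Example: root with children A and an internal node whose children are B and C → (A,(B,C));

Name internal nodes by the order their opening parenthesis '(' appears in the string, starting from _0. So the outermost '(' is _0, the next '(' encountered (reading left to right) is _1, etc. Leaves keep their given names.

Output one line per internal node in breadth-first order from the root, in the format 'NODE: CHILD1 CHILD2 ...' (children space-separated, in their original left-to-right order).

Input: (F,S,((U,Q,K),((C,G,M),B,X)));
Scanning left-to-right, naming '(' by encounter order:
  pos 0: '(' -> open internal node _0 (depth 1)
  pos 5: '(' -> open internal node _1 (depth 2)
  pos 6: '(' -> open internal node _2 (depth 3)
  pos 12: ')' -> close internal node _2 (now at depth 2)
  pos 14: '(' -> open internal node _3 (depth 3)
  pos 15: '(' -> open internal node _4 (depth 4)
  pos 21: ')' -> close internal node _4 (now at depth 3)
  pos 26: ')' -> close internal node _3 (now at depth 2)
  pos 27: ')' -> close internal node _1 (now at depth 1)
  pos 28: ')' -> close internal node _0 (now at depth 0)
Total internal nodes: 5
BFS adjacency from root:
  _0: F S _1
  _1: _2 _3
  _2: U Q K
  _3: _4 B X
  _4: C G M

Answer: _0: F S _1
_1: _2 _3
_2: U Q K
_3: _4 B X
_4: C G M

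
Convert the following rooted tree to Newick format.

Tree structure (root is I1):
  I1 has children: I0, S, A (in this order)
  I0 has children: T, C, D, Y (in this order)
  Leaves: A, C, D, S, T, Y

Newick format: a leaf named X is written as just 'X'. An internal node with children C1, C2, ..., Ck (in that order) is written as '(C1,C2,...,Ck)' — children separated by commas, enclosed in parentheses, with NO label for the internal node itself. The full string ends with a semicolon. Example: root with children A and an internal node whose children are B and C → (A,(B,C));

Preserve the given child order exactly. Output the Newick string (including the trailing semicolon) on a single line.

internal I1 with children ['I0', 'S', 'A']
  internal I0 with children ['T', 'C', 'D', 'Y']
    leaf 'T' → 'T'
    leaf 'C' → 'C'
    leaf 'D' → 'D'
    leaf 'Y' → 'Y'
  → '(T,C,D,Y)'
  leaf 'S' → 'S'
  leaf 'A' → 'A'
→ '((T,C,D,Y),S,A)'
Final: ((T,C,D,Y),S,A);

Answer: ((T,C,D,Y),S,A);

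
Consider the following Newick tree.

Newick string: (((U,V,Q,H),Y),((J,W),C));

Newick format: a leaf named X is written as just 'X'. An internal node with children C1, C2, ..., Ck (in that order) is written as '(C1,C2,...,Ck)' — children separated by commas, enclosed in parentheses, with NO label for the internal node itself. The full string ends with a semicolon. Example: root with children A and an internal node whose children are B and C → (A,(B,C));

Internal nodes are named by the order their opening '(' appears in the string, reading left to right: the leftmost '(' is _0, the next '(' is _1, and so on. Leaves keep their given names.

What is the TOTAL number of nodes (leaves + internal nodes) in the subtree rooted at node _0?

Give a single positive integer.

Newick: (((U,V,Q,H),Y),((J,W),C));
Locate _0: it is the '(' at position 0 (the 1st '(' reading left to right).
Query: subtree rooted at _0
_0: subtree_size = 1 + 12
  _1: subtree_size = 1 + 6
    _2: subtree_size = 1 + 4
      U: subtree_size = 1 + 0
      V: subtree_size = 1 + 0
      Q: subtree_size = 1 + 0
      H: subtree_size = 1 + 0
    Y: subtree_size = 1 + 0
  _3: subtree_size = 1 + 4
    _4: subtree_size = 1 + 2
      J: subtree_size = 1 + 0
      W: subtree_size = 1 + 0
    C: subtree_size = 1 + 0
Total subtree size of _0: 13

Answer: 13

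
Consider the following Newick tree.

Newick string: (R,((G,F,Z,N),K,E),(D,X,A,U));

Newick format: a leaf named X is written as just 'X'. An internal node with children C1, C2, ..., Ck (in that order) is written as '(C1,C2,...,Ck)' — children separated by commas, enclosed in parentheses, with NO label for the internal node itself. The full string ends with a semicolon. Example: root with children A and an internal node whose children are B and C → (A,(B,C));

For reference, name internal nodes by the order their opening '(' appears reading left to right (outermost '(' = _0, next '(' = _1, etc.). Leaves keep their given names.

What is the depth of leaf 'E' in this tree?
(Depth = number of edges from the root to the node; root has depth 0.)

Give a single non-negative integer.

Newick: (R,((G,F,Z,N),K,E),(D,X,A,U));
Naming internals by '(' encounter order: outermost '(' = _0, next = _1, ...
Query node: E
Path from root: _0 -> _1 -> E
Depth of E: 2 (number of edges from root)

Answer: 2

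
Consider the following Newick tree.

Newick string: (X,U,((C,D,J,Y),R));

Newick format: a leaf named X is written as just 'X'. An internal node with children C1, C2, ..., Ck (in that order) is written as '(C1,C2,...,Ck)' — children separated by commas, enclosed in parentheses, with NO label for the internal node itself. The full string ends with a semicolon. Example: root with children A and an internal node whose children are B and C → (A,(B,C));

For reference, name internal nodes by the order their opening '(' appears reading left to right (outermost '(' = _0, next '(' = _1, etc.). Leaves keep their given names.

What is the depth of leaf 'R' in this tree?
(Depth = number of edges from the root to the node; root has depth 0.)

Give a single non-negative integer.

Answer: 2

Derivation:
Newick: (X,U,((C,D,J,Y),R));
Naming internals by '(' encounter order: outermost '(' = _0, next = _1, ...
Query node: R
Path from root: _0 -> _1 -> R
Depth of R: 2 (number of edges from root)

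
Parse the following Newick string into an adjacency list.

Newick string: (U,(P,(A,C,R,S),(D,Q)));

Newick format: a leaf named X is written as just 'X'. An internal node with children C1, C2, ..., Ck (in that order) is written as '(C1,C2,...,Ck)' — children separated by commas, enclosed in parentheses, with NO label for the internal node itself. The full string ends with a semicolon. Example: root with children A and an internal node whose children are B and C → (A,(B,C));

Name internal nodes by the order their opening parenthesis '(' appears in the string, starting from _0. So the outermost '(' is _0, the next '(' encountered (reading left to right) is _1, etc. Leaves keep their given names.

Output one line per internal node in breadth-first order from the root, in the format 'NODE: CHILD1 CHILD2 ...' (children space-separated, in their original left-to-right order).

Input: (U,(P,(A,C,R,S),(D,Q)));
Scanning left-to-right, naming '(' by encounter order:
  pos 0: '(' -> open internal node _0 (depth 1)
  pos 3: '(' -> open internal node _1 (depth 2)
  pos 6: '(' -> open internal node _2 (depth 3)
  pos 14: ')' -> close internal node _2 (now at depth 2)
  pos 16: '(' -> open internal node _3 (depth 3)
  pos 20: ')' -> close internal node _3 (now at depth 2)
  pos 21: ')' -> close internal node _1 (now at depth 1)
  pos 22: ')' -> close internal node _0 (now at depth 0)
Total internal nodes: 4
BFS adjacency from root:
  _0: U _1
  _1: P _2 _3
  _2: A C R S
  _3: D Q

Answer: _0: U _1
_1: P _2 _3
_2: A C R S
_3: D Q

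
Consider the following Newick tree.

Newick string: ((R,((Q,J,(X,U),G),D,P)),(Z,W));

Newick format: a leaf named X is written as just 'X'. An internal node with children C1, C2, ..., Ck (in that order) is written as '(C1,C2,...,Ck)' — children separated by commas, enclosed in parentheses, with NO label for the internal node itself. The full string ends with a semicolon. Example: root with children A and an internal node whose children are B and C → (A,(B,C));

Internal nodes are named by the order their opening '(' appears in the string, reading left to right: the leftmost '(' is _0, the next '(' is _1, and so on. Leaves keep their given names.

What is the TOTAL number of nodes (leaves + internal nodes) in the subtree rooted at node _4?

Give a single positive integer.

Answer: 3

Derivation:
Newick: ((R,((Q,J,(X,U),G),D,P)),(Z,W));
Locate _4: it is the '(' at position 10 (the 5th '(' reading left to right).
Query: subtree rooted at _4
_4: subtree_size = 1 + 2
  X: subtree_size = 1 + 0
  U: subtree_size = 1 + 0
Total subtree size of _4: 3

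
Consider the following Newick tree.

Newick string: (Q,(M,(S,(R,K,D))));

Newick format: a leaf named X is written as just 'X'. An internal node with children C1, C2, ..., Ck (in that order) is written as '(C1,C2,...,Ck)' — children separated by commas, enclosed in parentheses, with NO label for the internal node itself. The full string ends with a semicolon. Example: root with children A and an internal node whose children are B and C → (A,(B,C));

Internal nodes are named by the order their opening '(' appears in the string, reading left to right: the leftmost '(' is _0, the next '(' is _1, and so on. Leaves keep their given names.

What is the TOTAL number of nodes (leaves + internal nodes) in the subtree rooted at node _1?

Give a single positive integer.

Answer: 8

Derivation:
Newick: (Q,(M,(S,(R,K,D))));
Locate _1: it is the '(' at position 3 (the 2nd '(' reading left to right).
Query: subtree rooted at _1
_1: subtree_size = 1 + 7
  M: subtree_size = 1 + 0
  _2: subtree_size = 1 + 5
    S: subtree_size = 1 + 0
    _3: subtree_size = 1 + 3
      R: subtree_size = 1 + 0
      K: subtree_size = 1 + 0
      D: subtree_size = 1 + 0
Total subtree size of _1: 8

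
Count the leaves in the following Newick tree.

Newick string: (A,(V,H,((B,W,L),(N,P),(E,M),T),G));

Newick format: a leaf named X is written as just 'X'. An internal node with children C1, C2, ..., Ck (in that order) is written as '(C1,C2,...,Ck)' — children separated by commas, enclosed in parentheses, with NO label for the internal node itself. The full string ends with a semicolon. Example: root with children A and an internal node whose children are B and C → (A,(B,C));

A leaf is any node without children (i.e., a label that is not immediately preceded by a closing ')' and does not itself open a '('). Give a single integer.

Newick: (A,(V,H,((B,W,L),(N,P),(E,M),T),G));
Scan left-to-right; a leaf is any maximal label run not followed by '(':
  pos 1: leaf 'A' → count = 1
  pos 4: leaf 'V' → count = 2
  pos 6: leaf 'H' → count = 3
  pos 10: leaf 'B' → count = 4
  pos 12: leaf 'W' → count = 5
  pos 14: leaf 'L' → count = 6
  pos 18: leaf 'N' → count = 7
  pos 20: leaf 'P' → count = 8
  pos 24: leaf 'E' → count = 9
  pos 26: leaf 'M' → count = 10
  pos 29: leaf 'T' → count = 11
  pos 32: leaf 'G' → count = 12
Total leaves: 12

Answer: 12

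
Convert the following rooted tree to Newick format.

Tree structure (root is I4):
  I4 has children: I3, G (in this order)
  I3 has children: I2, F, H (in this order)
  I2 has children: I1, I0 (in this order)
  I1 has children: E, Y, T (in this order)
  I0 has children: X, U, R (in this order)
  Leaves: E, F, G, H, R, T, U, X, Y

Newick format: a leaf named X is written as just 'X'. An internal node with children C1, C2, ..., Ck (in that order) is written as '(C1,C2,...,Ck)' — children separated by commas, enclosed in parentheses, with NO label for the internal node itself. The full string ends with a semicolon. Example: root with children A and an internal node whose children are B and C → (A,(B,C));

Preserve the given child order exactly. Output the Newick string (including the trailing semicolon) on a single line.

Answer: ((((E,Y,T),(X,U,R)),F,H),G);

Derivation:
internal I4 with children ['I3', 'G']
  internal I3 with children ['I2', 'F', 'H']
    internal I2 with children ['I1', 'I0']
      internal I1 with children ['E', 'Y', 'T']
        leaf 'E' → 'E'
        leaf 'Y' → 'Y'
        leaf 'T' → 'T'
      → '(E,Y,T)'
      internal I0 with children ['X', 'U', 'R']
        leaf 'X' → 'X'
        leaf 'U' → 'U'
        leaf 'R' → 'R'
      → '(X,U,R)'
    → '((E,Y,T),(X,U,R))'
    leaf 'F' → 'F'
    leaf 'H' → 'H'
  → '(((E,Y,T),(X,U,R)),F,H)'
  leaf 'G' → 'G'
→ '((((E,Y,T),(X,U,R)),F,H),G)'
Final: ((((E,Y,T),(X,U,R)),F,H),G);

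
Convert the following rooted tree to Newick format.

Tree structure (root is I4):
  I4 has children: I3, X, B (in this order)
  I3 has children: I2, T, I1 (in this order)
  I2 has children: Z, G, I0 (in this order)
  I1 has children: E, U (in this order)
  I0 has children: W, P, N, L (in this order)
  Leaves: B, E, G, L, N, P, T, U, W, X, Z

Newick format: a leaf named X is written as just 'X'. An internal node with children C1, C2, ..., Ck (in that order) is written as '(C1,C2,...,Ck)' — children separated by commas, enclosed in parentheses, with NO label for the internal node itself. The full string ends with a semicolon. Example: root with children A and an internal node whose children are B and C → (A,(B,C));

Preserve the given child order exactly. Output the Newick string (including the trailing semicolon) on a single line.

Answer: (((Z,G,(W,P,N,L)),T,(E,U)),X,B);

Derivation:
internal I4 with children ['I3', 'X', 'B']
  internal I3 with children ['I2', 'T', 'I1']
    internal I2 with children ['Z', 'G', 'I0']
      leaf 'Z' → 'Z'
      leaf 'G' → 'G'
      internal I0 with children ['W', 'P', 'N', 'L']
        leaf 'W' → 'W'
        leaf 'P' → 'P'
        leaf 'N' → 'N'
        leaf 'L' → 'L'
      → '(W,P,N,L)'
    → '(Z,G,(W,P,N,L))'
    leaf 'T' → 'T'
    internal I1 with children ['E', 'U']
      leaf 'E' → 'E'
      leaf 'U' → 'U'
    → '(E,U)'
  → '((Z,G,(W,P,N,L)),T,(E,U))'
  leaf 'X' → 'X'
  leaf 'B' → 'B'
→ '(((Z,G,(W,P,N,L)),T,(E,U)),X,B)'
Final: (((Z,G,(W,P,N,L)),T,(E,U)),X,B);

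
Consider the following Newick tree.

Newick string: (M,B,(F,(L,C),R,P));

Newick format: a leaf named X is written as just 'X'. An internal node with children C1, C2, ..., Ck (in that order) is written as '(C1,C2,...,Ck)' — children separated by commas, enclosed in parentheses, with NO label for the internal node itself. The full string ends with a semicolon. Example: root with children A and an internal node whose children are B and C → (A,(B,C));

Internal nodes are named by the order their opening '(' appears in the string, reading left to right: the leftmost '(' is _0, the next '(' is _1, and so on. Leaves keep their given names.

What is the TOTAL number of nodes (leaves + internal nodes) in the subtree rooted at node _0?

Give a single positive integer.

Answer: 10

Derivation:
Newick: (M,B,(F,(L,C),R,P));
Locate _0: it is the '(' at position 0 (the 1st '(' reading left to right).
Query: subtree rooted at _0
_0: subtree_size = 1 + 9
  M: subtree_size = 1 + 0
  B: subtree_size = 1 + 0
  _1: subtree_size = 1 + 6
    F: subtree_size = 1 + 0
    _2: subtree_size = 1 + 2
      L: subtree_size = 1 + 0
      C: subtree_size = 1 + 0
    R: subtree_size = 1 + 0
    P: subtree_size = 1 + 0
Total subtree size of _0: 10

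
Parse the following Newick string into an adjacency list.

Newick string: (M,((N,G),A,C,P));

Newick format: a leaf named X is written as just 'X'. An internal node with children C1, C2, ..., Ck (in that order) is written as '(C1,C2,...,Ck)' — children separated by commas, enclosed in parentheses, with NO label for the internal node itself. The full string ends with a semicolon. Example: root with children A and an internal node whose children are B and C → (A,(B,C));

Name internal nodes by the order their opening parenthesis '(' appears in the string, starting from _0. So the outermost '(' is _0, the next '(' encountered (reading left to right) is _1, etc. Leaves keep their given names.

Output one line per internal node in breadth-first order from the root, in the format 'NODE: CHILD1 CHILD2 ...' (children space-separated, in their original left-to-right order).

Answer: _0: M _1
_1: _2 A C P
_2: N G

Derivation:
Input: (M,((N,G),A,C,P));
Scanning left-to-right, naming '(' by encounter order:
  pos 0: '(' -> open internal node _0 (depth 1)
  pos 3: '(' -> open internal node _1 (depth 2)
  pos 4: '(' -> open internal node _2 (depth 3)
  pos 8: ')' -> close internal node _2 (now at depth 2)
  pos 15: ')' -> close internal node _1 (now at depth 1)
  pos 16: ')' -> close internal node _0 (now at depth 0)
Total internal nodes: 3
BFS adjacency from root:
  _0: M _1
  _1: _2 A C P
  _2: N G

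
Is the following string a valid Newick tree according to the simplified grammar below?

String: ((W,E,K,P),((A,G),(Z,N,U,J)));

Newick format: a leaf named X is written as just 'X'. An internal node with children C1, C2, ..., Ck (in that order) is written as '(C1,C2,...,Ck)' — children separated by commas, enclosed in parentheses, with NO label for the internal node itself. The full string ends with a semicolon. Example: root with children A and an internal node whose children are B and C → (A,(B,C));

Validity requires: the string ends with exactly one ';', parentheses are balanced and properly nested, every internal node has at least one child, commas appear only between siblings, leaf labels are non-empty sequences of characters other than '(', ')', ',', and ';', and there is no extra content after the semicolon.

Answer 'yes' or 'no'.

Answer: yes

Derivation:
Input: ((W,E,K,P),((A,G),(Z,N,U,J)));
Paren balance: 5 '(' vs 5 ')' OK
Ends with single ';': True
Full parse: OK
Valid: True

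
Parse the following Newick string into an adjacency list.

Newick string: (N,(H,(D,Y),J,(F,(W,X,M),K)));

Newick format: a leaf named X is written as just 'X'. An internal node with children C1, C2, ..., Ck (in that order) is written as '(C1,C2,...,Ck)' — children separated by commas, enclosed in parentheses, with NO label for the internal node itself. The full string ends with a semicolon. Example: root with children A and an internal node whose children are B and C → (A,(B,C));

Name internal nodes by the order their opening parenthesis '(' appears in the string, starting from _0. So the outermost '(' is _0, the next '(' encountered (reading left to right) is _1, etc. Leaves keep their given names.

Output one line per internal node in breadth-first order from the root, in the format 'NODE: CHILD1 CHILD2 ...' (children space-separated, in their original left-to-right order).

Input: (N,(H,(D,Y),J,(F,(W,X,M),K)));
Scanning left-to-right, naming '(' by encounter order:
  pos 0: '(' -> open internal node _0 (depth 1)
  pos 3: '(' -> open internal node _1 (depth 2)
  pos 6: '(' -> open internal node _2 (depth 3)
  pos 10: ')' -> close internal node _2 (now at depth 2)
  pos 14: '(' -> open internal node _3 (depth 3)
  pos 17: '(' -> open internal node _4 (depth 4)
  pos 23: ')' -> close internal node _4 (now at depth 3)
  pos 26: ')' -> close internal node _3 (now at depth 2)
  pos 27: ')' -> close internal node _1 (now at depth 1)
  pos 28: ')' -> close internal node _0 (now at depth 0)
Total internal nodes: 5
BFS adjacency from root:
  _0: N _1
  _1: H _2 J _3
  _2: D Y
  _3: F _4 K
  _4: W X M

Answer: _0: N _1
_1: H _2 J _3
_2: D Y
_3: F _4 K
_4: W X M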